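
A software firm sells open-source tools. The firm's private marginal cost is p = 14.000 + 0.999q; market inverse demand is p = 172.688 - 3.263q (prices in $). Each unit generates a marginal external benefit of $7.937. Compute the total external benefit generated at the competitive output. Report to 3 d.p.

$295.520

Market equilibrium (private): 14.000 + 0.999q = 172.688 - 3.263q → q_m = 37.2332.
Total external benefit = MEB × q_m = 7.937 × 37.2332 = 295.5199.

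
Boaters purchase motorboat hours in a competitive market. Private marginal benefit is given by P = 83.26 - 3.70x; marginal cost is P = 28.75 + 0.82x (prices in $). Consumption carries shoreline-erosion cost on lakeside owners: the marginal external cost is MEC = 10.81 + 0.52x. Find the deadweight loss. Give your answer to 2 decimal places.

Market equilibrium (private): 28.75 + 0.82x = 83.26 - 3.70x → x_m = 12.0597.
Social marginal benefit = demand − MEC = 72.45 - 4.22x.
Set SMB = MC: 72.45 - 4.22x = 28.75 + 0.82x → x* = 8.6706.
The loss is the area between SMB and MC from x* to x_m; with linear curves that's a triangle of height MEC(x_m).
DWL = ½ × 3.3891 × 17.0811 = 28.9448.

DWL = $28.94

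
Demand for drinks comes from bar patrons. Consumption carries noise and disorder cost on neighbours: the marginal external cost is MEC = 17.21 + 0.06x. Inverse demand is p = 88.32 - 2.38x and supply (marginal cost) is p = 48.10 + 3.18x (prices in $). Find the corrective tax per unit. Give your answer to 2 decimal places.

Social marginal benefit = demand − MEC = 71.11 - 2.44x.
Set SMB = MC: 71.11 - 2.44x = 48.10 + 3.18x → x* = 4.0943.
The Pigouvian tax equals MEC at x*: 17.21 + 0.06×4.0943 = 17.4557.

tax = $17.46 per unit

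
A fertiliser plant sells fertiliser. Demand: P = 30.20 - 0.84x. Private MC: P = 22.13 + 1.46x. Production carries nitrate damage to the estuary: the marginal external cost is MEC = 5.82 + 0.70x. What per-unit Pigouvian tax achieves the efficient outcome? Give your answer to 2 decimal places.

tax = 6.35 per unit

Social marginal cost = private MC + MEC = 27.95 + 2.16x.
Set SMC = demand: 27.95 + 2.16x = 30.20 - 0.84x → x* = 0.7500.
The Pigouvian tax equals MEC at x*: 5.82 + 0.70×0.7500 = 6.3450.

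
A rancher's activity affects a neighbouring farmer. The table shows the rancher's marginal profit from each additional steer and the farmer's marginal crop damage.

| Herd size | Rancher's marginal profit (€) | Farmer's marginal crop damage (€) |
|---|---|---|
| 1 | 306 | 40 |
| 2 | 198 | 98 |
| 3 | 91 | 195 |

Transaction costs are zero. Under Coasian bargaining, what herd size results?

Bargaining reaches the level where marginal profit last exceeds marginal crop damage.
That holds through level 2 (198 ≥ 98) but not at 3 (91 < 195).

2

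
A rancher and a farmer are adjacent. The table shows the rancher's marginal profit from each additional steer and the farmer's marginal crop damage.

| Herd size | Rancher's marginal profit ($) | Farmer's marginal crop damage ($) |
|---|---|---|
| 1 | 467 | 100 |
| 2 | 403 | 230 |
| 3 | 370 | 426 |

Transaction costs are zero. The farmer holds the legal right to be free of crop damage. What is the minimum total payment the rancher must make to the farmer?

$330

Efficient level: marginal profit ≥ marginal crop damage through level 2, so k* = 2.
With the farmer holding the right, the rancher must at least compensate total damage at k*: 100 + 230 = 330.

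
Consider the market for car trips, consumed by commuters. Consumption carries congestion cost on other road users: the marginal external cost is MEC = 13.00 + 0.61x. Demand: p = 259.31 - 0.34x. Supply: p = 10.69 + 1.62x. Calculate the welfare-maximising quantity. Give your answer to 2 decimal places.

x* = 91.68

Social marginal benefit = demand − MEC = 246.31 - 0.95x.
Set SMB = MC: 246.31 - 0.95x = 10.69 + 1.62x → x* = 91.6809.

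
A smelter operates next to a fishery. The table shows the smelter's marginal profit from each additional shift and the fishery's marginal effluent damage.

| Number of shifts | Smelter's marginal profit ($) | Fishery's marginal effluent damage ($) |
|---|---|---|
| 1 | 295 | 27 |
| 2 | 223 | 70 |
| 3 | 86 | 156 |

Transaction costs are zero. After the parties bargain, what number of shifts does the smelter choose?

Bargaining reaches the level where marginal profit last exceeds marginal effluent damage.
That holds through level 2 (223 ≥ 70) but not at 3 (86 < 156).

2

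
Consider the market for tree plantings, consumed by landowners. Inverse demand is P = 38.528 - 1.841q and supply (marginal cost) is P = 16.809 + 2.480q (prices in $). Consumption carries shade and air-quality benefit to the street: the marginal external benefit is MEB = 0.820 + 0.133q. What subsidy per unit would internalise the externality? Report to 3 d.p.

Social marginal benefit = demand + MEB = 39.348 - 1.708q.
Set SMB = MC: 39.348 - 1.708q = 16.809 + 2.480q → q* = 5.3818.
The Pigouvian subsidy equals MEB at q*: 0.820 + 0.133×5.3818 = 1.5358.

subsidy = $1.536 per unit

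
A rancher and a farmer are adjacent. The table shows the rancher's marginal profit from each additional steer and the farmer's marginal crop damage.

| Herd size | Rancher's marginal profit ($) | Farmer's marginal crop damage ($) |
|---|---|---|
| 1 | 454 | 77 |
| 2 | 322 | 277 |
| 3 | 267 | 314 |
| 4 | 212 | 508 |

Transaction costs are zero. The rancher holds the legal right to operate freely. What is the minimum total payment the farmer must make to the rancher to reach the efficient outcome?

Left alone the rancher would choose level 4 (marginal profit stays positive).
Efficient level: k* = 2 (marginal profit ≥ marginal crop damage through 2).
The farmer must at least cover the rancher's forgone profit from cutting 4→2: 267 + 212 = 479.

$479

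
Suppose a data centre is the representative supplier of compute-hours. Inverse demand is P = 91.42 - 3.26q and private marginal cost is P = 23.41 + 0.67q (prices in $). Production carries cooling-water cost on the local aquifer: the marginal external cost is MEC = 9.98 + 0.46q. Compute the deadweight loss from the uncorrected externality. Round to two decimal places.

DWL = $36.66

Market equilibrium (private): 23.41 + 0.67q = 91.42 - 3.26q → q_m = 17.3053.
Social marginal cost = private MC + MEC = 33.39 + 1.13q.
Set SMC = demand: 33.39 + 1.13q = 91.42 - 3.26q → q* = 13.2187.
The welfare-loss triangle has base |q_m − q*| and height MEC(q_m) (the vertical gap between SMC and demand is zero at q* and MEC at q_m).
DWL = ½ × 4.0866 × 17.9405 = 36.6578.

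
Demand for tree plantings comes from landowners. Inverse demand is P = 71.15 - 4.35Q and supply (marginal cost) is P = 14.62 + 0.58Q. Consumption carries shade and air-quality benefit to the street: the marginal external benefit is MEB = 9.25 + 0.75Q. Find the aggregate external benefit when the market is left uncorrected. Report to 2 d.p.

155.37

Market equilibrium (private): 14.62 + 0.58Q = 71.15 - 4.35Q → Q_m = 11.4665.
Total external benefit = ∫₀^{Q_m} (9.25 + 0.75Q) dQ = 9.25×11.4665 + ½×0.75×11.4665² = 155.3704.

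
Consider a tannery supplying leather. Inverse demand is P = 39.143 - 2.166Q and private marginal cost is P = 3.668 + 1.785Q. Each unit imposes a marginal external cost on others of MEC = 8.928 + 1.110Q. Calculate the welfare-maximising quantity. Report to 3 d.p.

Q* = 5.245

Social marginal cost = private MC + MEC = 12.596 + 2.895Q.
Set SMC = demand: 12.596 + 2.895Q = 39.143 - 2.166Q → Q* = 5.2454.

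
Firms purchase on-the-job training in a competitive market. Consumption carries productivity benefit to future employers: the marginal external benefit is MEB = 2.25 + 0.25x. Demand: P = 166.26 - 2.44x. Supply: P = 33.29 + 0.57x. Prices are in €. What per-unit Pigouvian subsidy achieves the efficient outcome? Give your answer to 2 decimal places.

subsidy = €14.50 per unit

Social marginal benefit = demand + MEB = 168.51 - 2.19x.
Set SMB = MC: 168.51 - 2.19x = 33.29 + 0.57x → x* = 48.9928.
The Pigouvian subsidy equals MEB at x*: 2.25 + 0.25×48.9928 = 14.4982.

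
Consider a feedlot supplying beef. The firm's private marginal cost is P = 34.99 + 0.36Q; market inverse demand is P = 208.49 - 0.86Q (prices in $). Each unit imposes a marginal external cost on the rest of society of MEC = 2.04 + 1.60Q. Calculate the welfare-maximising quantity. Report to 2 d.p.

Q* = 60.80

Social marginal cost = private MC + MEC = 37.03 + 1.96Q.
Set SMC = demand: 37.03 + 1.96Q = 208.49 - 0.86Q → Q* = 60.8014.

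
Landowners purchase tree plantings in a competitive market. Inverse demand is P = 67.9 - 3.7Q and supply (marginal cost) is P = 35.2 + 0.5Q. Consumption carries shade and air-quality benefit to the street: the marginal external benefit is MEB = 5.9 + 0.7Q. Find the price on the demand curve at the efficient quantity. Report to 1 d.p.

Social marginal benefit = demand + MEB = 73.8 - 3.0Q.
Set SMB = MC: 73.8 - 3.0Q = 35.2 + 0.5Q → Q* = 11.0286.
Consumer price on the demand curve at Q*: 67.9 − 3.7×11.0286 = 27.0942.

P = 27.1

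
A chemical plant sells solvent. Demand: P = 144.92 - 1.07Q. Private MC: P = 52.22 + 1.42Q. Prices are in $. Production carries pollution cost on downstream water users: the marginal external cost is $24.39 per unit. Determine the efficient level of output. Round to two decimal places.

Social marginal cost = private MC + MEC = 76.61 + 1.42Q.
Set SMC = demand: 76.61 + 1.42Q = 144.92 - 1.07Q → Q* = 27.4337.

Q* = 27.43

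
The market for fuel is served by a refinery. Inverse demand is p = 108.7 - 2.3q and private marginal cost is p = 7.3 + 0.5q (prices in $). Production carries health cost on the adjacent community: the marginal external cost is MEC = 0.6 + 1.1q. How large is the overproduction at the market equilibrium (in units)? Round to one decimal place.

Market equilibrium (private): 7.3 + 0.5q = 108.7 - 2.3q → q_m = 36.2143.
Social marginal cost = private MC + MEC = 7.9 + 1.6q.
Set SMC = demand: 7.9 + 1.6q = 108.7 - 2.3q → q* = 25.8462.
Gap = |36.2143 − 25.8462| = 10.3681.

10.4 units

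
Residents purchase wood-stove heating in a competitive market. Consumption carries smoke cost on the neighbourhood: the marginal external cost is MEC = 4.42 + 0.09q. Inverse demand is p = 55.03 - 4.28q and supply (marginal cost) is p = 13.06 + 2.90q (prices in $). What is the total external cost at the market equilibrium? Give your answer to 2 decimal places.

$27.37

Market equilibrium (private): 13.06 + 2.90q = 55.03 - 4.28q → q_m = 5.8454.
Total external cost = ∫₀^{q_m} (4.42 + 0.09q) dq = 4.42×5.8454 + ½×0.09×5.8454² = 27.3743.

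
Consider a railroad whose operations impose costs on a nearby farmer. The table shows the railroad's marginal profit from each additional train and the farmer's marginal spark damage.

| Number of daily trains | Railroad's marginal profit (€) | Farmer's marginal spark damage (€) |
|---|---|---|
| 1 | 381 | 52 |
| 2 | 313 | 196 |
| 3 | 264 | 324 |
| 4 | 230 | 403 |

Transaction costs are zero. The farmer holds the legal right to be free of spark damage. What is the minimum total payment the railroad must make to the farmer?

€248

Efficient level: marginal profit ≥ marginal spark damage through level 2, so k* = 2.
With the farmer holding the right, the railroad must at least compensate total damage at k*: 52 + 196 = 248.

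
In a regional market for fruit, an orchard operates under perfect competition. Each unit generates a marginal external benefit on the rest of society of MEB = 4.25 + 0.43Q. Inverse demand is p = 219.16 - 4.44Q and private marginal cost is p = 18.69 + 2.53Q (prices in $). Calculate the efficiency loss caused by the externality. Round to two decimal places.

Market equilibrium (private): 18.69 + 2.53Q = 219.16 - 4.44Q → Q_m = 28.7618.
Social marginal cost = private MC − MEB = 14.44 + 2.10Q.
Set SMC = demand: 14.44 + 2.10Q = 219.16 - 4.44Q → Q* = 31.3028.
Height of the DWL triangle at Q_m is demand(Q_m) − SMC(Q_m) = MEB(Q_m) = 16.6176.
DWL = ½ × 2.5410 × 16.6176 = 21.1127.

DWL = $21.11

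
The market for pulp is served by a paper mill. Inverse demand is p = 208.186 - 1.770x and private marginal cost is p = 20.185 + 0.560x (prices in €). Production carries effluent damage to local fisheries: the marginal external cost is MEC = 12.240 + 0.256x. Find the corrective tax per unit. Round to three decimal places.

tax = €29.639 per unit

Social marginal cost = private MC + MEC = 32.425 + 0.816x.
Set SMC = demand: 32.425 + 0.816x = 208.186 - 1.770x → x* = 67.9664.
The Pigouvian tax equals MEC at x*: 12.240 + 0.256×67.9664 = 29.6394.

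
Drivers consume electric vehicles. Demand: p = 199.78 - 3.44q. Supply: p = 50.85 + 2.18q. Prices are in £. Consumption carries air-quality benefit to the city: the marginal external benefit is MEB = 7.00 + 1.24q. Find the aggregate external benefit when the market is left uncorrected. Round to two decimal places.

£620.90

Market equilibrium (private): 50.85 + 2.18q = 199.78 - 3.44q → q_m = 26.5000.
Total external benefit = ∫₀^{q_m} (7.00 + 1.24q) dq = 7.00×26.5000 + ½×1.24×26.5000² = 620.8950.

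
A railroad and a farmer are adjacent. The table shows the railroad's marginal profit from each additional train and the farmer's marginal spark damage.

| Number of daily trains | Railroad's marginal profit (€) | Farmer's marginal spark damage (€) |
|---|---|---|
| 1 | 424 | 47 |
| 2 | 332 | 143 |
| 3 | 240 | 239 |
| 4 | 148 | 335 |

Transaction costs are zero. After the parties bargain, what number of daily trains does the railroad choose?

3

Bargaining reaches the level where marginal profit last exceeds marginal spark damage.
That holds through level 3 (240 ≥ 239) but not at 4 (148 < 335).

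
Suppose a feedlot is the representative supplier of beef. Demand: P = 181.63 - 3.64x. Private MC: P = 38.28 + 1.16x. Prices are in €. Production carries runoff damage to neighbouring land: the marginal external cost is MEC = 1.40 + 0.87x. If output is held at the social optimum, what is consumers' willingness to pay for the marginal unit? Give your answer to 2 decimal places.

P = €90.50

Social marginal cost = private MC + MEC = 39.68 + 2.03x.
Set SMC = demand: 39.68 + 2.03x = 181.63 - 3.64x → x* = 25.0353.
Consumer price on the demand curve at x*: 181.63 − 3.64×25.0353 = 90.5015.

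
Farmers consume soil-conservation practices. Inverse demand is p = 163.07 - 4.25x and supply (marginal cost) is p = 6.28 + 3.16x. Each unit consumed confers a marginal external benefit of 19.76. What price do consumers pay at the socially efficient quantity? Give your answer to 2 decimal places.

P = 61.81

Social marginal benefit = demand + MEB = 182.83 - 4.25x.
Set SMB = MC: 182.83 - 4.25x = 6.28 + 3.16x → x* = 23.8259.
Consumer price on the demand curve at x*: 163.07 − 4.25×23.8259 = 61.8099.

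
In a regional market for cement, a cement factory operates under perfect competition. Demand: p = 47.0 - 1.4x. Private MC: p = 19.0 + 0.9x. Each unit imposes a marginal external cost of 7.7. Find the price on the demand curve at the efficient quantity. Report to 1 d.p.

P = 34.6

Social marginal cost = private MC + MEC = 26.7 + 0.9x.
Set SMC = demand: 26.7 + 0.9x = 47.0 - 1.4x → x* = 8.8261.
Consumer price on the demand curve at x*: 47.0 − 1.4×8.8261 = 34.6435.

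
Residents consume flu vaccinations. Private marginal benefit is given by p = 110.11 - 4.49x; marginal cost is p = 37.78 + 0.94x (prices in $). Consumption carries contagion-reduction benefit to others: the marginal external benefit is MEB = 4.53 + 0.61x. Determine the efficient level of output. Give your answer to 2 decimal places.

x* = 15.95

Social marginal benefit = demand + MEB = 114.64 - 3.88x.
Set SMB = MC: 114.64 - 3.88x = 37.78 + 0.94x → x* = 15.9461.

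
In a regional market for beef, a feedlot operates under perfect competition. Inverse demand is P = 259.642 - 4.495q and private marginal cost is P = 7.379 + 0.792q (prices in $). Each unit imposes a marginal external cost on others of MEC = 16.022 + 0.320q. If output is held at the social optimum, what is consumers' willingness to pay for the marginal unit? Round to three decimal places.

P = $70.253

Social marginal cost = private MC + MEC = 23.401 + 1.112q.
Set SMC = demand: 23.401 + 1.112q = 259.642 - 4.495q → q* = 42.1332.
Consumer price on the demand curve at q*: 259.642 − 4.495×42.1332 = 70.2533.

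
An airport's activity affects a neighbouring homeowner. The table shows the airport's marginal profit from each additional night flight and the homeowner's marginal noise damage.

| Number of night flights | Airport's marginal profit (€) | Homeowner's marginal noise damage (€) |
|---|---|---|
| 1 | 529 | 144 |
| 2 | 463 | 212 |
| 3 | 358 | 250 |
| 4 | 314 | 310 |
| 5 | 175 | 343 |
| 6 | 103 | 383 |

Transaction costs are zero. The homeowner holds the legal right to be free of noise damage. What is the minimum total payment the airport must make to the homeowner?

€916

Efficient level: marginal profit ≥ marginal noise damage through level 4, so k* = 4.
With the homeowner holding the right, the airport must at least compensate total damage at k*: 144 + 212 + 250 + 310 = 916.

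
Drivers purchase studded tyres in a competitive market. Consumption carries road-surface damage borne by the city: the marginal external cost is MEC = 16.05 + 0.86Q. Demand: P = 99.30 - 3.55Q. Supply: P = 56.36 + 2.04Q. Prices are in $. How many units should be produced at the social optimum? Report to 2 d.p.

Q* = 4.17

Social marginal benefit = demand − MEC = 83.25 - 4.41Q.
Set SMB = MC: 83.25 - 4.41Q = 56.36 + 2.04Q → Q* = 4.1690.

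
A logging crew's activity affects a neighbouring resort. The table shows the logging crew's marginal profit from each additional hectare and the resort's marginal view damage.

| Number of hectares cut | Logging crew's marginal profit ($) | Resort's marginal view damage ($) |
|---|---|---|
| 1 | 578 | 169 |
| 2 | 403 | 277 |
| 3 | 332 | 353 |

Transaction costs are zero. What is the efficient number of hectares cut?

2

Bargaining reaches the level where marginal profit last exceeds marginal view damage.
That holds through level 2 (403 ≥ 277) but not at 3 (332 < 353).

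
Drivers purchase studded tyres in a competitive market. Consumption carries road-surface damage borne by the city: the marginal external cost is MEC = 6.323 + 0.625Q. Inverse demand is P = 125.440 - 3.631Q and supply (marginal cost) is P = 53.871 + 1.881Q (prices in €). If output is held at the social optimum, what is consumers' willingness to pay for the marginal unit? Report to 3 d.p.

Social marginal benefit = demand − MEC = 119.117 - 4.256Q.
Set SMB = MC: 119.117 - 4.256Q = 53.871 + 1.881Q → Q* = 10.6316.
Consumer price on the demand curve at Q*: 125.440 − 3.631×10.6316 = 86.8367.

P = €86.837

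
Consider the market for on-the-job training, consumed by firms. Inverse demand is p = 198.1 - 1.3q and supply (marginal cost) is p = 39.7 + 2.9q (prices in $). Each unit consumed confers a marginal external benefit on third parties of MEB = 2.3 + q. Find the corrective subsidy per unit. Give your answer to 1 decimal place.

Social marginal benefit = demand + MEB = 200.4 - 0.3q.
Set SMB = MC: 200.4 - 0.3q = 39.7 + 2.9q → q* = 50.2188.
The Pigouvian subsidy equals MEB at q*: 2.3 + 1.0×50.2188 = 52.5188.

subsidy = $52.5 per unit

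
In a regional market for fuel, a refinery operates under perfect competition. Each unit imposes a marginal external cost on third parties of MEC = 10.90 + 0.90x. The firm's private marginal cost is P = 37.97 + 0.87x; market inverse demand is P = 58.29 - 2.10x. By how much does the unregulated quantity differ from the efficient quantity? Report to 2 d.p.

Market equilibrium (private): 37.97 + 0.87x = 58.29 - 2.10x → x_m = 6.8418.
Social marginal cost = private MC + MEC = 48.87 + 1.77x.
Set SMC = demand: 48.87 + 1.77x = 58.29 - 2.10x → x* = 2.4341.
Gap = |6.8418 − 2.4341| = 4.4077.

4.41 units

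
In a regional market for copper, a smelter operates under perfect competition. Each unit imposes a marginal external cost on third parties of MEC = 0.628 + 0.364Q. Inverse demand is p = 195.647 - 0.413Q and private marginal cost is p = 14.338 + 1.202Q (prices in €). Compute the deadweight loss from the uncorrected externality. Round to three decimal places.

Market equilibrium (private): 14.338 + 1.202Q = 195.647 - 0.413Q → Q_m = 112.2656.
Social marginal cost = private MC + MEC = 14.966 + 1.566Q.
Set SMC = demand: 14.966 + 1.566Q = 195.647 - 0.413Q → Q* = 91.2991.
Between Q* and Q_m the wedge SMC − demand runs linearly from 0 to MEC(Q_m), so the loss is a triangle.
DWL = ½ × 20.9665 × 41.4927 = 434.9783.

DWL = €434.978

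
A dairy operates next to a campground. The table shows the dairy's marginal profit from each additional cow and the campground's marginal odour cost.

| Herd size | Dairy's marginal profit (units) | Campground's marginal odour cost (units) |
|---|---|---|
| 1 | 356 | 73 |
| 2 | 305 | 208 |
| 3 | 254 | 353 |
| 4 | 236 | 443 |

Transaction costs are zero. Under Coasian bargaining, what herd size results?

2

Bargaining reaches the level where marginal profit last exceeds marginal odour cost.
That holds through level 2 (305 ≥ 208) but not at 3 (254 < 353).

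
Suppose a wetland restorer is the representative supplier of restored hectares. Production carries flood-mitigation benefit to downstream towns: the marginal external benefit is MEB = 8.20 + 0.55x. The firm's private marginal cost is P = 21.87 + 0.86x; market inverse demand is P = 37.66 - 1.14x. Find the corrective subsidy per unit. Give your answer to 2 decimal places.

subsidy = 17.30 per unit

Social marginal cost = private MC − MEB = 13.67 + 0.31x.
Set SMC = demand: 13.67 + 0.31x = 37.66 - 1.14x → x* = 16.5448.
The Pigouvian subsidy equals MEB at x*: 8.20 + 0.55×16.5448 = 17.2996.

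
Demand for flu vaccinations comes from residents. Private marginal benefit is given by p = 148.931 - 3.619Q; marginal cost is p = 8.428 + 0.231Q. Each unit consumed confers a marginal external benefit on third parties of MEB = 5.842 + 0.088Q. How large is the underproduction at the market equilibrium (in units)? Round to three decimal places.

Market equilibrium (private): 8.428 + 0.231Q = 148.931 - 3.619Q → Q_m = 36.4943.
Social marginal benefit = demand + MEB = 154.773 - 3.531Q.
Set SMB = MC: 154.773 - 3.531Q = 8.428 + 0.231Q → Q* = 38.9009.
Gap = |36.4943 − 38.9009| = 2.4066.

2.407 units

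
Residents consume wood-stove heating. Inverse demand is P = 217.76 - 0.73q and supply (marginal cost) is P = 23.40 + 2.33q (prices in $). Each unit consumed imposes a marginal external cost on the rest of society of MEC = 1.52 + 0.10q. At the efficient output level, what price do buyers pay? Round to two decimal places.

P = $173.21

Social marginal benefit = demand − MEC = 216.24 - 0.83q.
Set SMB = MC: 216.24 - 0.83q = 23.40 + 2.33q → q* = 61.0253.
Consumer price on the demand curve at q*: 217.76 − 0.73×61.0253 = 173.2115.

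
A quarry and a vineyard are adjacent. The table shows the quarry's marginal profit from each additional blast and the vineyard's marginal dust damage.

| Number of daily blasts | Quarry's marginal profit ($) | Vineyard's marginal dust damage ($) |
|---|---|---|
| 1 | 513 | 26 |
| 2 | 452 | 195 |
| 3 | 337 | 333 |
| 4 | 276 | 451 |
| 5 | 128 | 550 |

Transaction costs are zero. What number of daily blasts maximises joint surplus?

Bargaining reaches the level where marginal profit last exceeds marginal dust damage.
That holds through level 3 (337 ≥ 333) but not at 4 (276 < 451).

3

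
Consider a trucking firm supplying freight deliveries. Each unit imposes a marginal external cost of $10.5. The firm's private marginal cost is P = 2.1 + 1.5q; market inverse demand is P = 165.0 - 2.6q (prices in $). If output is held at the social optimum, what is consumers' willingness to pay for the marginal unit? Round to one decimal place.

P = $68.4

Social marginal cost = private MC + MEC = 12.6 + 1.5q.
Set SMC = demand: 12.6 + 1.5q = 165.0 - 2.6q → q* = 37.1707.
Consumer price on the demand curve at q*: 165.0 − 2.6×37.1707 = 68.3562.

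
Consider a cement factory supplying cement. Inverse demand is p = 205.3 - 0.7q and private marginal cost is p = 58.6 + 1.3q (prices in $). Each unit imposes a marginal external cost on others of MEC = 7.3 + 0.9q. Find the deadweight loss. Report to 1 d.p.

Market equilibrium (private): 58.6 + 1.3q = 205.3 - 0.7q → q_m = 73.3500.
Social marginal cost = private MC + MEC = 65.9 + 2.2q.
Set SMC = demand: 65.9 + 2.2q = 205.3 - 0.7q → q* = 48.0690.
Height of the DWL triangle at q_m is SMC(q_m) − demand(q_m) = MEC(q_m) = 73.3150.
DWL = ½ × 25.2810 × 73.3150 = 926.7383.

DWL = $926.7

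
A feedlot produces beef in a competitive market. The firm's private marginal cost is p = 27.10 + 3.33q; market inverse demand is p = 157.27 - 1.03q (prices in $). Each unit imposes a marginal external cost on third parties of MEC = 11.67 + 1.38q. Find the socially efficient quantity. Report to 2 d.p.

Social marginal cost = private MC + MEC = 38.77 + 4.71q.
Set SMC = demand: 38.77 + 4.71q = 157.27 - 1.03q → q* = 20.6446.

q* = 20.64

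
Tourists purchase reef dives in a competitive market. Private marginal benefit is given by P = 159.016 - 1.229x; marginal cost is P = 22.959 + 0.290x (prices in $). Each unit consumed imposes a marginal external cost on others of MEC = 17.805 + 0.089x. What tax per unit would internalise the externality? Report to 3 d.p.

Social marginal benefit = demand − MEC = 141.211 - 1.318x.
Set SMB = MC: 141.211 - 1.318x = 22.959 + 0.290x → x* = 73.5398.
The Pigouvian tax equals MEC at x*: 17.805 + 0.089×73.5398 = 24.3500.

tax = $24.350 per unit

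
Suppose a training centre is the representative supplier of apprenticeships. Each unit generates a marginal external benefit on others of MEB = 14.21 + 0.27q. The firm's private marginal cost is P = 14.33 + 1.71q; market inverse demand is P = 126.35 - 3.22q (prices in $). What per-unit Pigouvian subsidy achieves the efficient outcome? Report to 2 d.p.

subsidy = $21.52 per unit

Social marginal cost = private MC − MEB = 0.12 + 1.44q.
Set SMC = demand: 0.12 + 1.44q = 126.35 - 3.22q → q* = 27.0880.
The Pigouvian subsidy equals MEB at q*: 14.21 + 0.27×27.0880 = 21.5238.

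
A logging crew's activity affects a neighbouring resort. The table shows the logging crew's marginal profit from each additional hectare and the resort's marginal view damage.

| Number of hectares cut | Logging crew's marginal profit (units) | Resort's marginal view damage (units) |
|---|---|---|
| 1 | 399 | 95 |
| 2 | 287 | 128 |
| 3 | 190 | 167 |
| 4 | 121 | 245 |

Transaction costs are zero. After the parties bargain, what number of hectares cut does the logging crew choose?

Bargaining reaches the level where marginal profit last exceeds marginal view damage.
That holds through level 3 (190 ≥ 167) but not at 4 (121 < 245).

3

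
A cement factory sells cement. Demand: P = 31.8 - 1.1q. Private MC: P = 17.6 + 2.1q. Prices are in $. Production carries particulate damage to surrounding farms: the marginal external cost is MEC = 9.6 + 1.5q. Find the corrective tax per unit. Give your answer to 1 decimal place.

Social marginal cost = private MC + MEC = 27.2 + 3.6q.
Set SMC = demand: 27.2 + 3.6q = 31.8 - 1.1q → q* = 0.9787.
The Pigouvian tax equals MEC at q*: 9.6 + 1.5×0.9787 = 11.0681.

tax = $11.1 per unit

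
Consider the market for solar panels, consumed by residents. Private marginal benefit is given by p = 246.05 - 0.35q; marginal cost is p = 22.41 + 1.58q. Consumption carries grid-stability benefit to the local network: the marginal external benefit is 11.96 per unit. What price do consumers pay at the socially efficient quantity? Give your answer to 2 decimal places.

Social marginal benefit = demand + MEB = 258.01 - 0.35q.
Set SMB = MC: 258.01 - 0.35q = 22.41 + 1.58q → q* = 122.0725.
Consumer price on the demand curve at q*: 246.05 − 0.35×122.0725 = 203.3246.

P = 203.32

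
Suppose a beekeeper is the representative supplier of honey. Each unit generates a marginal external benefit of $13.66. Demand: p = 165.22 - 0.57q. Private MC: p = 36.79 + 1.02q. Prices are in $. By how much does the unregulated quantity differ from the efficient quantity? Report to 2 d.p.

8.59 units

Market equilibrium (private): 36.79 + 1.02q = 165.22 - 0.57q → q_m = 80.7736.
Social marginal cost = private MC − MEB = 23.13 + 1.02q.
Set SMC = demand: 23.13 + 1.02q = 165.22 - 0.57q → q* = 89.3648.
Gap = |80.7736 − 89.3648| = 8.5912.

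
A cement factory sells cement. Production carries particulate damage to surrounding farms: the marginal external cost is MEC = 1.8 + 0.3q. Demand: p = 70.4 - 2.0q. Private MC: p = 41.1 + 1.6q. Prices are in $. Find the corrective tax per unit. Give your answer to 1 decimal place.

tax = $3.9 per unit

Social marginal cost = private MC + MEC = 42.9 + 1.9q.
Set SMC = demand: 42.9 + 1.9q = 70.4 - 2.0q → q* = 7.0513.
The Pigouvian tax equals MEC at q*: 1.8 + 0.3×7.0513 = 3.9154.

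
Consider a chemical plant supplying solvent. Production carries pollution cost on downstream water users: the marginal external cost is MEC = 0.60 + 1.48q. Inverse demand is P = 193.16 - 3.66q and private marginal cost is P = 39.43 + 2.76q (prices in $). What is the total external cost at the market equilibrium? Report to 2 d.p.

$438.67

Market equilibrium (private): 39.43 + 2.76q = 193.16 - 3.66q → q_m = 23.9455.
Total external cost = ∫₀^{q_m} (0.60 + 1.48q) dq = 0.60×23.9455 + ½×1.48×23.9455² = 438.6737.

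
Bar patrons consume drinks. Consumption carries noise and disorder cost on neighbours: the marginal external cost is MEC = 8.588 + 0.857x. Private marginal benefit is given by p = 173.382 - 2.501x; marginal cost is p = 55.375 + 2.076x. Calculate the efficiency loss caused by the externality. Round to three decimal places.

DWL = 86.629

Market equilibrium (private): 55.375 + 2.076x = 173.382 - 2.501x → x_m = 25.7826.
Social marginal benefit = demand − MEC = 164.794 - 3.358x.
Set SMB = MC: 164.794 - 3.358x = 55.375 + 2.076x → x* = 20.1360.
Height of the DWL triangle at x_m is MC(x_m) − SMB(x_m) = MEC(x_m) = 30.6837.
DWL = ½ × 5.6466 × 30.6837 = 86.6293.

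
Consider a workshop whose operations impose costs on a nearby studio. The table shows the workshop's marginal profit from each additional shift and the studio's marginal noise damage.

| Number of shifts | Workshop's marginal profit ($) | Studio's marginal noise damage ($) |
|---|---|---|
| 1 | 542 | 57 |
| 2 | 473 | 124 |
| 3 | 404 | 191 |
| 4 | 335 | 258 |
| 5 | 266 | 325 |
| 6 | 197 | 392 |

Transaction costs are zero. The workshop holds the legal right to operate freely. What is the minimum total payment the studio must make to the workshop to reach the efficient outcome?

$463

Left alone the workshop would choose level 6 (marginal profit stays positive).
Efficient level: k* = 4 (marginal profit ≥ marginal noise damage through 4).
The studio must at least cover the workshop's forgone profit from cutting 6→4: 266 + 197 = 463.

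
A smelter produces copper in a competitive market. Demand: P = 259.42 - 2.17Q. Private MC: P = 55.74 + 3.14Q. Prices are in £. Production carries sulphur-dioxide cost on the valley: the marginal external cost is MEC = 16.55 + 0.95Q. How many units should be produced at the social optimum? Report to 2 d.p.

Social marginal cost = private MC + MEC = 72.29 + 4.09Q.
Set SMC = demand: 72.29 + 4.09Q = 259.42 - 2.17Q → Q* = 29.8930.

Q* = 29.89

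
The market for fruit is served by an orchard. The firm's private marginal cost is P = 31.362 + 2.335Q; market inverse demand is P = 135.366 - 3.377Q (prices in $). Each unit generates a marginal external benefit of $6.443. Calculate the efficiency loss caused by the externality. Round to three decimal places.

Market equilibrium (private): 31.362 + 2.335Q = 135.366 - 3.377Q → Q_m = 18.2080.
Social marginal cost = private MC − MEB = 24.919 + 2.335Q.
Set SMC = demand: 24.919 + 2.335Q = 135.366 - 3.377Q → Q* = 19.3360.
Height of the DWL triangle at Q_m is demand(Q_m) − SMC(Q_m) = MEB(Q_m) = 6.4430.
DWL = ½ × 1.1280 × 6.4430 = 3.6339.

DWL = $3.634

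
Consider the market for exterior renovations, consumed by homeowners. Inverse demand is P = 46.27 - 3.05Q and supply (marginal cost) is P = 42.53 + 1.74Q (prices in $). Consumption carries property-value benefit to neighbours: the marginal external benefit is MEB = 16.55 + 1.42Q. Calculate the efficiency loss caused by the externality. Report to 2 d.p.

Market equilibrium (private): 42.53 + 1.74Q = 46.27 - 3.05Q → Q_m = 0.7808.
Social marginal benefit = demand + MEB = 62.82 - 1.63Q.
Set SMB = MC: 62.82 - 1.63Q = 42.53 + 1.74Q → Q* = 6.0208.
Height of the DWL triangle at Q_m is SMB(Q_m) − MC(Q_m) = MEB(Q_m) = 17.6587.
DWL = ½ × 5.2400 × 17.6587 = 46.2658.

DWL = $46.27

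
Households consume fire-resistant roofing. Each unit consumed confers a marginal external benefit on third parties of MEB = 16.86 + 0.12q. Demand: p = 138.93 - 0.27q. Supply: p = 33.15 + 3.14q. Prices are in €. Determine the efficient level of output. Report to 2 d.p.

Social marginal benefit = demand + MEB = 155.79 - 0.15q.
Set SMB = MC: 155.79 - 0.15q = 33.15 + 3.14q → q* = 37.2766.

q* = 37.28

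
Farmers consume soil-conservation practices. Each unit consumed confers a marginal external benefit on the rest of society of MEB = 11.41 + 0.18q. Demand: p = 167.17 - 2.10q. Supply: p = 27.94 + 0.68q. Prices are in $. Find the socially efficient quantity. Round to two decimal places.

Social marginal benefit = demand + MEB = 178.58 - 1.92q.
Set SMB = MC: 178.58 - 1.92q = 27.94 + 0.68q → q* = 57.9385.

q* = 57.94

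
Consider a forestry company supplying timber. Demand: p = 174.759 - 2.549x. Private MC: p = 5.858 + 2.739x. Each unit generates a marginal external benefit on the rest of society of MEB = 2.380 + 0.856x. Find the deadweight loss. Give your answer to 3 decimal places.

DWL = 99.655

Market equilibrium (private): 5.858 + 2.739x = 174.759 - 2.549x → x_m = 31.9404.
Social marginal cost = private MC − MEB = 3.478 + 1.883x.
Set SMC = demand: 3.478 + 1.883x = 174.759 - 2.549x → x* = 38.6464.
The welfare-loss triangle has base |x_m − x*| and height MEB(x_m) (the vertical gap between SMC and demand is zero at x* and MEB at x_m).
DWL = ½ × 6.7060 × 29.7210 = 99.6545.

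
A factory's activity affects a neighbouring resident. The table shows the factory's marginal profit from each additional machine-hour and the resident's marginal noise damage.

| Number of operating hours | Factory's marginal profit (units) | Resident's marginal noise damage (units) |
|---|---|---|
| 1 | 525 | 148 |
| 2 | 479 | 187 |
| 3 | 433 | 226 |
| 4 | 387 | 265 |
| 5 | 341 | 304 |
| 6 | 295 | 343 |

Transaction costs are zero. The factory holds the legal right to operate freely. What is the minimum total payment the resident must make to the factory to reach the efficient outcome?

Left alone the factory would choose level 6 (marginal profit stays positive).
Efficient level: k* = 5 (marginal profit ≥ marginal noise damage through 5).
The resident must at least cover the factory's forgone profit from cutting 6→5: 295 = 295.

295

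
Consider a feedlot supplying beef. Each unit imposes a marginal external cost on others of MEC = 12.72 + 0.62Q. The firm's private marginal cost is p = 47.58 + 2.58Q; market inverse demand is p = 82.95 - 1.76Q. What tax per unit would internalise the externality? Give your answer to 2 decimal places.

Social marginal cost = private MC + MEC = 60.30 + 3.20Q.
Set SMC = demand: 60.30 + 3.20Q = 82.95 - 1.76Q → Q* = 4.5665.
The Pigouvian tax equals MEC at Q*: 12.72 + 0.62×4.5665 = 15.5512.

tax = 15.55 per unit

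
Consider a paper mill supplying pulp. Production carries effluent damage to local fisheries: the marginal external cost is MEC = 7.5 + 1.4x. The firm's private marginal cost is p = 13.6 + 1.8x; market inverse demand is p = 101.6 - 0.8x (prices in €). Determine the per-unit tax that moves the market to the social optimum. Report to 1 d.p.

tax = €35.7 per unit

Social marginal cost = private MC + MEC = 21.1 + 3.2x.
Set SMC = demand: 21.1 + 3.2x = 101.6 - 0.8x → x* = 20.1250.
The Pigouvian tax equals MEC at x*: 7.5 + 1.4×20.1250 = 35.6750.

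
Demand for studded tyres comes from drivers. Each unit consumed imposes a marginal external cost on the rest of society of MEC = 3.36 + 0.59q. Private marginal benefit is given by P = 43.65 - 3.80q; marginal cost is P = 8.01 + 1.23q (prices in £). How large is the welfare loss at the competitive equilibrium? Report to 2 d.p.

Market equilibrium (private): 8.01 + 1.23q = 43.65 - 3.80q → q_m = 7.0855.
Social marginal benefit = demand − MEC = 40.29 - 4.39q.
Set SMB = MC: 40.29 - 4.39q = 8.01 + 1.23q → q* = 5.7438.
The loss is the area between SMB and MC from q* to q_m; with linear curves that's a triangle of height MEC(q_m).
DWL = ½ × 1.3417 × 7.5404 = 5.0585.

DWL = £5.06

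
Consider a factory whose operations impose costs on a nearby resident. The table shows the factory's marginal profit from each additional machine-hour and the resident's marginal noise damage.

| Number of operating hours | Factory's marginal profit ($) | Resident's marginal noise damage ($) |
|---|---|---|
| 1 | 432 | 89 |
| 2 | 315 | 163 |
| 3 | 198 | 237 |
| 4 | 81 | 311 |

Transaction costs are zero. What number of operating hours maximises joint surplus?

Bargaining reaches the level where marginal profit last exceeds marginal noise damage.
That holds through level 2 (315 ≥ 163) but not at 3 (198 < 237).

2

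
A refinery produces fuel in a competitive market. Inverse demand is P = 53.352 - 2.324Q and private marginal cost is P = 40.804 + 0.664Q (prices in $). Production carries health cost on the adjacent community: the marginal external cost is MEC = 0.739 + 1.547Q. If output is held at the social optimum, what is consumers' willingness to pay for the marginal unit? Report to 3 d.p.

P = $47.300

Social marginal cost = private MC + MEC = 41.543 + 2.211Q.
Set SMC = demand: 41.543 + 2.211Q = 53.352 - 2.324Q → Q* = 2.6040.
Consumer price on the demand curve at Q*: 53.352 − 2.324×2.6040 = 47.3003.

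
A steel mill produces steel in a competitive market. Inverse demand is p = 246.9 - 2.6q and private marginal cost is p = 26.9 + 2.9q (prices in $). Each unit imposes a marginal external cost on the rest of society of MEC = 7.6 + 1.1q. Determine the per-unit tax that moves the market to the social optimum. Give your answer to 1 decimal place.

tax = $43.0 per unit

Social marginal cost = private MC + MEC = 34.5 + 4.0q.
Set SMC = demand: 34.5 + 4.0q = 246.9 - 2.6q → q* = 32.1818.
The Pigouvian tax equals MEC at q*: 7.6 + 1.1×32.1818 = 43.0000.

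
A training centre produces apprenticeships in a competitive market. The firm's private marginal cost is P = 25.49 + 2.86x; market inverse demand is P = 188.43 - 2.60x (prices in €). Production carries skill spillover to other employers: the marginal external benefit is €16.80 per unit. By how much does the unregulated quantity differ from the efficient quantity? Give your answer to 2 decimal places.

Market equilibrium (private): 25.49 + 2.86x = 188.43 - 2.60x → x_m = 29.8425.
Social marginal cost = private MC − MEB = 8.69 + 2.86x.
Set SMC = demand: 8.69 + 2.86x = 188.43 - 2.60x → x* = 32.9194.
Gap = |29.8425 − 32.9194| = 3.0769.

3.08 units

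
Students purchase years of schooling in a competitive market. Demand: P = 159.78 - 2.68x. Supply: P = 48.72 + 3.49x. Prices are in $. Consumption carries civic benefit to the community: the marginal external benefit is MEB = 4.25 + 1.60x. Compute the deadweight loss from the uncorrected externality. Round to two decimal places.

Market equilibrium (private): 48.72 + 3.49x = 159.78 - 2.68x → x_m = 18.0000.
Social marginal benefit = demand + MEB = 164.03 - 1.08x.
Set SMB = MC: 164.03 - 1.08x = 48.72 + 3.49x → x* = 25.2319.
Between x* and x_m the wedge SMB − MC runs linearly from 0 to MEB(x_m), so the loss is a triangle.
DWL = ½ × 7.2319 × 33.0500 = 119.5071.

DWL = $119.51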